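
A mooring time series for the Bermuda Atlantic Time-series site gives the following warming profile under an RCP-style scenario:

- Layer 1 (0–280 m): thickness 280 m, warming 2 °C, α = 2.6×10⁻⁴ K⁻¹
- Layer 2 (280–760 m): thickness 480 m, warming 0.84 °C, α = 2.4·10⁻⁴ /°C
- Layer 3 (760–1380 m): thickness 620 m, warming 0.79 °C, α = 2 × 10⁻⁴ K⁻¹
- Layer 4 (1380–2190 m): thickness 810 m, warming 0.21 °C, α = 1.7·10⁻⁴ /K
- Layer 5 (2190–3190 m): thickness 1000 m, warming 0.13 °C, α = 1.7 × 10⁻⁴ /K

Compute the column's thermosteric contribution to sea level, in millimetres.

0–280 m: 2 × 280 × 2.6×10⁻⁴ = 0.14560 m
Layer 2: 0.84 × 2.4×10⁻⁴ × 480 = 0.096768 m
760–1380 m: 0.79 × 2×10⁻⁴ × 620 = 0.09796 m
Layer 4: 1.7×10⁻⁴ × 0.21 × 810 = 0.028917 m
Layer 5: 1000 × 0.13 × 1.7×10⁻⁴ = 0.02210 m
Δh = 0.14560 + 0.096768 + 0.09796 + 0.028917 + 0.02210 = 0.391345 m

about 391 mm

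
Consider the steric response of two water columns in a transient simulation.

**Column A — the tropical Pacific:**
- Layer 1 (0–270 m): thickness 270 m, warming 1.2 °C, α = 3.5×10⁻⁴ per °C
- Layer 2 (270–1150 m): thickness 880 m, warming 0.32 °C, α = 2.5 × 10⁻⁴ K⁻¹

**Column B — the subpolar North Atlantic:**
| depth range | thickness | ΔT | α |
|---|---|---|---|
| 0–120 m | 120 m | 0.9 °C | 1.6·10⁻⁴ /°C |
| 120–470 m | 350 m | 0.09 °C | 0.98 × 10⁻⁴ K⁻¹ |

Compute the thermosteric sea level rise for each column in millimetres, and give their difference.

A: 180 mm; B: 20 mm; difference 160 mm

A 1.2 × 3.5×10⁻⁴ × 270 = 0.11340 m
A 270–1150 m: 2.5×10⁻⁴ × 0.32 × 880 = 0.07040 m
A total: 0.18380 m
B 0.9 × 1.6×10⁻⁴ × 120 = 0.01728 m
B 120–470 m: 0.09 × 0.98×10⁻⁴ × 350 = 0.003087 m
B total: 0.020367 m
Difference: 0.18380 − 0.020367 = 0.163433 m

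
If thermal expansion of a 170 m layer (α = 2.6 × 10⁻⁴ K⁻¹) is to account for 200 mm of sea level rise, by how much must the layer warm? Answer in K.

ΔT ≈ 4.5 K

ΔT = Δh/(αH) = 0.2 / (2.6×10⁻⁴ × 170) ≈ 4.525 K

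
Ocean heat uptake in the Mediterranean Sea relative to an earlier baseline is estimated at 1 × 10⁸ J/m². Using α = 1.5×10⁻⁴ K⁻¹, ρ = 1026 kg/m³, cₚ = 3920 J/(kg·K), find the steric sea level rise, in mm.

Δh ≈ 3.73 mm

Δh = αQ/(ρcₚ) = 1.5×10⁻⁴ × 1×10⁸ / (1026 × 3920) ≈ 0.0037296 m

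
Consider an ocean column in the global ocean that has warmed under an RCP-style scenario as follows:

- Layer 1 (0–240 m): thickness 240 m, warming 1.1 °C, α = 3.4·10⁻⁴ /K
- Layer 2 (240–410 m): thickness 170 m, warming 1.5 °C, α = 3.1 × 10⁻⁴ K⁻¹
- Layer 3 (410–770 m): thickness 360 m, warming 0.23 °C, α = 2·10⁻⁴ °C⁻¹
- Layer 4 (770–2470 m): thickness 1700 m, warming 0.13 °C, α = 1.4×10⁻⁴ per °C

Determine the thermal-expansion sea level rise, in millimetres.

0–240 m: 3.4×10⁻⁴ × 240 × 1.1 = 0.08976 m
Layer 2: 3.1×10⁻⁴ × 170 × 1.5 = 0.07905 m
Layer 3: 2×10⁻⁴ × 360 × 0.23 = 0.01656 m
Layer 4: 1.4×10⁻⁴ × 0.13 × 1700 = 0.03094 m
Δh = 0.08976 + 0.07905 + 0.01656 + 0.03094 = 0.21631 m

Δh ≈ 220 mm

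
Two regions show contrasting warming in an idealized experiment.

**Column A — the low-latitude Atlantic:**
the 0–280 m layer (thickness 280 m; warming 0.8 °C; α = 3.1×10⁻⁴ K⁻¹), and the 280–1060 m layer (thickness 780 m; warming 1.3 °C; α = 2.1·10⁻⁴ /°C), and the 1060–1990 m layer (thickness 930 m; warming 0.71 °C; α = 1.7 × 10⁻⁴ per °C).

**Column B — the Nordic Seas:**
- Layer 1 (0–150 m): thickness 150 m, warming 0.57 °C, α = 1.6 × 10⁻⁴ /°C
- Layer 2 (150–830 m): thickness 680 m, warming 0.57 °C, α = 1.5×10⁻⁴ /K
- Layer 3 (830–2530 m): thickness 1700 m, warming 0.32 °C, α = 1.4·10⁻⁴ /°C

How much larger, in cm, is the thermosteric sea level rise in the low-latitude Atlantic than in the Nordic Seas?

25 cm

A 280 × 0.8 × 3.1×10⁻⁴ = 0.06944 m
A Layer 2: 780 × 2.1×10⁻⁴ × 1.3 = 0.21294 m
A 1060–1990 m: 0.71 × 930 × 1.7×10⁻⁴ = 0.112251 m
A total: 0.394631 m
B 0.57 × 150 × 1.6×10⁻⁴ = 0.01368 m
B 680 × 0.57 × 1.5×10⁻⁴ = 0.05814 m
B 0.32 × 1.4×10⁻⁴ × 1700 = 0.07616 m
B total: 0.14798 m
Difference: 0.394631 − 0.14798 = 0.246651 m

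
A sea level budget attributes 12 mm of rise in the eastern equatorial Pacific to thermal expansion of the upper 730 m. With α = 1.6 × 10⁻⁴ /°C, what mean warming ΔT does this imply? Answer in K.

about 0.10 K

ΔT = Δh/(αH) = 0.012 / (1.6×10⁻⁴ × 730) ≈ 0.1027 K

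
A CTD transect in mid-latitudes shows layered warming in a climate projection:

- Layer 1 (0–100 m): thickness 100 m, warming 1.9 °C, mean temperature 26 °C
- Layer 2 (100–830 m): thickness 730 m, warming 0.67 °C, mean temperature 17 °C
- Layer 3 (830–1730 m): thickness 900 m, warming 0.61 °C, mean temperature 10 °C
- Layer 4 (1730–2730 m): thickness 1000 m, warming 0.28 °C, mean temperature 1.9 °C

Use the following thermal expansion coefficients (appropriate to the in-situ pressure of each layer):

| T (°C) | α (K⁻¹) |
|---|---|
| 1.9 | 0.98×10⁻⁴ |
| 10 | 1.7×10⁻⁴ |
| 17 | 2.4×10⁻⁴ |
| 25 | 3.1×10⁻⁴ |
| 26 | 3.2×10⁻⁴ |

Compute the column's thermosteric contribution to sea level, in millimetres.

Layer 1 at 26 °C → α = 3.2×10⁻⁴ K⁻¹
Layer 2 at 17 °C → α = 2.4×10⁻⁴ K⁻¹
Layer 3 at 10 °C → α = 1.7×10⁻⁴ K⁻¹
Layer 4 at 1.9 °C → α = 0.98×10⁻⁴ K⁻¹
Layer 1: 3.2×10⁻⁴ × 100 × 1.9 = 0.06080 m
Layer 2: 2.4×10⁻⁴ × 0.67 × 730 = 0.117384 m
900 × 0.61 × 1.7×10⁻⁴ = 0.09333 m
Layer 4: 0.28 × 0.98×10⁻⁴ × 1000 = 0.02744 m
Δh = 0.06080 + 0.117384 + 0.09333 + 0.02744 = 0.298954 m

299 mm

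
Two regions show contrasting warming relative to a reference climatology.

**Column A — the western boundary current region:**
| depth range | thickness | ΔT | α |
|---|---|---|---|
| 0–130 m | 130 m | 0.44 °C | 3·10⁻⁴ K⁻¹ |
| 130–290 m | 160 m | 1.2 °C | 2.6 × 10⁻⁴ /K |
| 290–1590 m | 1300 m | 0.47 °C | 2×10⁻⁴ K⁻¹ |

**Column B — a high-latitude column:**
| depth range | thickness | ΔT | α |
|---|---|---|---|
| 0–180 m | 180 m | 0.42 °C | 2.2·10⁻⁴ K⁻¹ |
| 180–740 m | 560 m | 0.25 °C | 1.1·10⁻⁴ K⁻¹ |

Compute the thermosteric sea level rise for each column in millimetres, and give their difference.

A: 189 mm; B: 32.0 mm; difference 157 mm

A 0.44 × 3×10⁻⁴ × 130 = 0.01716 m
A Layer 2: 2.6×10⁻⁴ × 1.2 × 160 = 0.04992 m
A Layer 3: 0.47 × 2×10⁻⁴ × 1300 = 0.12220 m
A total: 0.18928 m
B 0.42 × 2.2×10⁻⁴ × 180 = 0.016632 m
B Layer 2: 560 × 0.25 × 1.1×10⁻⁴ = 0.01540 m
B total: 0.032032 m
Difference: 0.18928 − 0.032032 = 0.157248 m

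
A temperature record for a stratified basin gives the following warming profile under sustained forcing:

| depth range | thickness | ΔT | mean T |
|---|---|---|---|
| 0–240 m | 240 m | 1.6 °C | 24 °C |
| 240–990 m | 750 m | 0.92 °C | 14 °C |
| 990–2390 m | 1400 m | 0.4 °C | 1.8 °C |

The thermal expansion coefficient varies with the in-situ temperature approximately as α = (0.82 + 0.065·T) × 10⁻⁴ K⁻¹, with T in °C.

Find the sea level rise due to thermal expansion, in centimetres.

about 26.3 cm

Layer 1: α = (0.82 + 0.065×24)×10⁻⁴ = 2.38×10⁻⁴ K⁻¹
Layer 2: α = (0.82 + 0.065×14)×10⁻⁴ = 1.73×10⁻⁴ K⁻¹
Layer 3: α = (0.82 + 0.065×1.8)×10⁻⁴ = 0.937×10⁻⁴ K⁻¹
Layer 1: 1.6 × 2.38×10⁻⁴ × 240 = 0.091392 m
240–990 m: 0.92 × 1.73×10⁻⁴ × 750 = 0.11937 m
990–2390 m: 0.937×10⁻⁴ × 0.4 × 1400 = 0.052472 m
Δh = 0.091392 + 0.11937 + 0.052472 = 0.263234 m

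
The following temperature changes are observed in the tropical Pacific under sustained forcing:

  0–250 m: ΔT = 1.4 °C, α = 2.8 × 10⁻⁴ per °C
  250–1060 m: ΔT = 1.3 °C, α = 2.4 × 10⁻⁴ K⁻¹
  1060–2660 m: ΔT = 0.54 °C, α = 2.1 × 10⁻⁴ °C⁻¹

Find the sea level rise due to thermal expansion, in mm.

2.8×10⁻⁴ × 1.4 × 250 = 0.09800 m
2.4×10⁻⁴ × 810 × 1.3 = 0.25272 m
1600 × 0.54 × 2.1×10⁻⁴ = 0.18144 m
Δh = 0.09800 + 0.25272 + 0.18144 = 0.53216 m ≈ 532 mm

532 mm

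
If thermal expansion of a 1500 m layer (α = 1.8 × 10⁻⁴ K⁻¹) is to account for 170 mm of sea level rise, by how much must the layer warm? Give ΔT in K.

ΔT = Δh/(αH) = 0.17 / (1.8×10⁻⁴ × 1500) ≈ 0.6296 K

0.630 K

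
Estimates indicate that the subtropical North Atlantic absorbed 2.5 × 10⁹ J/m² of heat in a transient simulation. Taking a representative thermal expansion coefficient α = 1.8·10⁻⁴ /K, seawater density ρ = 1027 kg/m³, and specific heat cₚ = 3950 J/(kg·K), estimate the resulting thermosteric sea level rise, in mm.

Δh = αQ/(ρcₚ) = 1.8×10⁻⁴ × 2.5×10⁹ / (1027 × 3950) ≈ 0.11093 m

about 111 mm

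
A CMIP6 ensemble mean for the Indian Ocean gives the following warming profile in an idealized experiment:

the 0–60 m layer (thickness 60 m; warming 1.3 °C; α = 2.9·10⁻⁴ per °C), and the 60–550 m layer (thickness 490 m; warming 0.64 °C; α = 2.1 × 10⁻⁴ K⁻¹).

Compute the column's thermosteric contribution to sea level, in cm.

8.8 cm of thermosteric rise

Layer 1: 2.9×10⁻⁴ × 60 × 1.3 = 0.02262 m
60–550 m: 0.64 × 2.1×10⁻⁴ × 490 = 0.065856 m
Δh = 0.02262 + 0.065856 = 0.088476 m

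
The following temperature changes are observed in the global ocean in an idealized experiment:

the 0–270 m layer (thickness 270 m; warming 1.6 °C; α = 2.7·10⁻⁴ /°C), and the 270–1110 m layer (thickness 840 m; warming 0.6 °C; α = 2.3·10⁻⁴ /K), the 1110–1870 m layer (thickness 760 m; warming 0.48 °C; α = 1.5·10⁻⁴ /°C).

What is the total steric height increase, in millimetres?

0–270 m: 2.7×10⁻⁴ × 270 × 1.6 = 0.11664 m
840 × 0.6 × 2.3×10⁻⁴ = 0.11592 m
1.5×10⁻⁴ × 0.48 × 760 = 0.05472 m
Δh = 0.11664 + 0.11592 + 0.05472 = 0.28728 m ≈ 290 mm

290 mm of thermosteric rise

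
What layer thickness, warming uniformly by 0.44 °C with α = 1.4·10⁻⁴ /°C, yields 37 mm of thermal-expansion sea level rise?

H ≈ 601 m

H = Δh/(αΔT) = 0.037 / (1.4×10⁻⁴ × 0.44) ≈ 600.6 m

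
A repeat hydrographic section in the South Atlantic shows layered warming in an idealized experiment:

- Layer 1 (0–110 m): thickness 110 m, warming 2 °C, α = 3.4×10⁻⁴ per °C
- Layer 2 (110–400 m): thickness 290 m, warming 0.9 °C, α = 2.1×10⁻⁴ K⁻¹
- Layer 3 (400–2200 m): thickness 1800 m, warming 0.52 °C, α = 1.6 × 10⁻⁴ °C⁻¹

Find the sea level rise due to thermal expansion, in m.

2 × 3.4×10⁻⁴ × 110 = 0.07480 m
Layer 2: 290 × 2.1×10⁻⁴ × 0.9 = 0.05481 m
400–2200 m: 1.6×10⁻⁴ × 1800 × 0.52 = 0.14976 m
Δh = 0.07480 + 0.05481 + 0.14976 = 0.27937 m

about 0.279 m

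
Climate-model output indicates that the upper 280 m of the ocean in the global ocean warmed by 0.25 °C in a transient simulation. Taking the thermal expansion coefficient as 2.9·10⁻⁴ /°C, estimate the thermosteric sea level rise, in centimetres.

Δh ≈ 2.0 cm

Δh = αΔT·H = 2.9×10⁻⁴ × 0.25 × 280 = 0.02030 m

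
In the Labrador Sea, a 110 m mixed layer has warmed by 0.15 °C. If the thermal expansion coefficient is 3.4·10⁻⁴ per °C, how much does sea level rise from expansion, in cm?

Δh = 0.56 cm

Δh = αΔT·H = 3.4×10⁻⁴ × 0.15 × 110 = 0.00561 m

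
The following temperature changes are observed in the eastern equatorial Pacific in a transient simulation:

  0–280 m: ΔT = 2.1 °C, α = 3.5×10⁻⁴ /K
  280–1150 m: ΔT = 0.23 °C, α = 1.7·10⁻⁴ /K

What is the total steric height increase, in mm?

3.5×10⁻⁴ × 280 × 2.1 = 0.20580 m
0.23 × 1.7×10⁻⁴ × 870 = 0.034017 m
Δh = 0.20580 + 0.034017 = 0.239817 m

Δh = 240 mm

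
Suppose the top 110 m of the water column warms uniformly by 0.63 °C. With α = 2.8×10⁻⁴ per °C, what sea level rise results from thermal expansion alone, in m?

Δh ≈ 0.0194 m

Δh = αΔT·H = 2.8×10⁻⁴ × 0.63 × 110 = 0.019404 m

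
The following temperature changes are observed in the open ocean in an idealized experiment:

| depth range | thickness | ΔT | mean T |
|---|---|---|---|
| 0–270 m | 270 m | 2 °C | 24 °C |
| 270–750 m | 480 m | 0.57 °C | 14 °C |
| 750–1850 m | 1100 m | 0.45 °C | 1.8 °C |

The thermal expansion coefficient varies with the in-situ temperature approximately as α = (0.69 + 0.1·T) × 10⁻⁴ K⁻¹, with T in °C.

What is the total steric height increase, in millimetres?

about 270 mm

Layer 1: α = (0.69 + 0.1×24)×10⁻⁴ = 3.09×10⁻⁴ K⁻¹
Layer 2: α = (0.69 + 0.1×14)×10⁻⁴ = 2.09×10⁻⁴ K⁻¹
Layer 3: α = (0.69 + 0.1×1.8)×10⁻⁴ = 0.87×10⁻⁴ K⁻¹
3.09×10⁻⁴ × 2 × 270 = 0.16686 m
Layer 2: 0.57 × 480 × 2.09×10⁻⁴ = 0.0571824 m
Layer 3: 0.45 × 0.87×10⁻⁴ × 1100 = 0.043065 m
Δh = 0.16686 + 0.0571824 + 0.043065 = 0.2671074 m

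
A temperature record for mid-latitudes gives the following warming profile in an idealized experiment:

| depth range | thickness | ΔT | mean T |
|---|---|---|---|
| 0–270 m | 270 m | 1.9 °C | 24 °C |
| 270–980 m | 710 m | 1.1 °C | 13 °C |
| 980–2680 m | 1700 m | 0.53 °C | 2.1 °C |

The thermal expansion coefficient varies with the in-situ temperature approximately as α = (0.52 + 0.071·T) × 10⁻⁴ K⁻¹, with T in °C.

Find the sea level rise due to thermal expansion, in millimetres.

Layer 1: α = (0.52 + 0.071×24)×10⁻⁴ = 2.224×10⁻⁴ K⁻¹
Layer 2: α = (0.52 + 0.071×13)×10⁻⁴ = 1.443×10⁻⁴ K⁻¹
Layer 3: α = (0.52 + 0.071×2.1)×10⁻⁴ = 0.6691×10⁻⁴ K⁻¹
1.9 × 2.224×10⁻⁴ × 270 = 0.1140912 m
710 × 1.443×10⁻⁴ × 1.1 = 0.1126983 m
Layer 3: 1700 × 0.6691×10⁻⁴ × 0.53 = 0.06028591 m
Δh = 0.1140912 + 0.1126983 + 0.06028591 = 0.28707541 m ≈ 287 mm

about 287 mm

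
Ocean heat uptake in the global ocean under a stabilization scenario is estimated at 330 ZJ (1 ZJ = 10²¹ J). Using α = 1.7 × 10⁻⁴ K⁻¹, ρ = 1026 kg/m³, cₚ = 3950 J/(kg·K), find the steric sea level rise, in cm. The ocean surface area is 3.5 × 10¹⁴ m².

3.96 cm

Per unit area: Q = 330×10²¹ / (3.5×10¹⁴) ≈ 9.429×10⁸ J/m²
Δh = αQ/(ρcₚ) = 1.7×10⁻⁴ × 9.429×10⁸ / (1026 × 3950) ≈ 0.039552 m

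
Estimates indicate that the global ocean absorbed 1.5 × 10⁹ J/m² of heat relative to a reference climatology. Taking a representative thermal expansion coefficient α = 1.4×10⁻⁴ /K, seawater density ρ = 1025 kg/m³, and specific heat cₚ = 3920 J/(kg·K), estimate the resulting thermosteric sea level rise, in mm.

52 mm

Δh = αQ/(ρcₚ) = 1.4×10⁻⁴ × 1.5×10⁹ / (1025 × 3920) ≈ 0.052265 m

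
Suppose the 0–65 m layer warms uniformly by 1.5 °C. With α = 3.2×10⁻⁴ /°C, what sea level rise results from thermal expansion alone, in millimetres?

Δh ≈ 31.2 mm

Δh = αΔT·H = 3.2×10⁻⁴ × 1.5 × 65 = 0.03120 m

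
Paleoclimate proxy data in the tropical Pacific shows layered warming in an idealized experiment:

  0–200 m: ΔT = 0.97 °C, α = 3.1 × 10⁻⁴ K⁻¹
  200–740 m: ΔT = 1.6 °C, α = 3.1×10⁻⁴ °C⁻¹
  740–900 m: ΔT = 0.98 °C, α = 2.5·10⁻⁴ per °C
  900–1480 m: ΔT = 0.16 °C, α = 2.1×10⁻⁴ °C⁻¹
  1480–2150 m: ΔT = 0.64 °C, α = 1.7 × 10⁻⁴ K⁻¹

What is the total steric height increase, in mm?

0.97 × 200 × 3.1×10⁻⁴ = 0.06014 m
200–740 m: 540 × 1.6 × 3.1×10⁻⁴ = 0.26784 m
Layer 3: 160 × 2.5×10⁻⁴ × 0.98 = 0.03920 m
900–1480 m: 0.16 × 580 × 2.1×10⁻⁴ = 0.019488 m
670 × 1.7×10⁻⁴ × 0.64 = 0.072896 m
Δh = 0.06014 + 0.26784 + 0.03920 + 0.019488 + 0.072896 = 0.459564 m

about 460 mm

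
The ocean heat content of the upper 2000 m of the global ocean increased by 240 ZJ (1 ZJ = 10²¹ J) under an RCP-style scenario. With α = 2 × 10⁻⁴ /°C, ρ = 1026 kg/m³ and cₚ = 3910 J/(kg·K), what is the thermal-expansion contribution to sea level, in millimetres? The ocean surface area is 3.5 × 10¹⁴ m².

Per unit area: Q = 240×10²¹ / (3.5×10¹⁴) ≈ 6.857×10⁸ J/m²
Δh = αQ/(ρcₚ) = 2×10⁻⁴ × 6.857×10⁸ / (1026 × 3910) ≈ 0.034185 m

34.2 mm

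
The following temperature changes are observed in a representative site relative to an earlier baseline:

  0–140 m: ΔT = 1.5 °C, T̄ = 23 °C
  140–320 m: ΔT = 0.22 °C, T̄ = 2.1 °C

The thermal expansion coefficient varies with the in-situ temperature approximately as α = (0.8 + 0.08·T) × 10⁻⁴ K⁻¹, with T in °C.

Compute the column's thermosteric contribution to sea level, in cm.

about 5.9 cm

Layer 1: α = (0.8 + 0.08×23)×10⁻⁴ = 2.64×10⁻⁴ K⁻¹
Layer 2: α = (0.8 + 0.08×2.1)×10⁻⁴ = 0.968×10⁻⁴ K⁻¹
140 × 2.64×10⁻⁴ × 1.5 = 0.05544 m
140–320 m: 0.968×10⁻⁴ × 0.22 × 180 = 0.00383328 m
Δh = 0.05544 + 0.00383328 = 0.05927328 m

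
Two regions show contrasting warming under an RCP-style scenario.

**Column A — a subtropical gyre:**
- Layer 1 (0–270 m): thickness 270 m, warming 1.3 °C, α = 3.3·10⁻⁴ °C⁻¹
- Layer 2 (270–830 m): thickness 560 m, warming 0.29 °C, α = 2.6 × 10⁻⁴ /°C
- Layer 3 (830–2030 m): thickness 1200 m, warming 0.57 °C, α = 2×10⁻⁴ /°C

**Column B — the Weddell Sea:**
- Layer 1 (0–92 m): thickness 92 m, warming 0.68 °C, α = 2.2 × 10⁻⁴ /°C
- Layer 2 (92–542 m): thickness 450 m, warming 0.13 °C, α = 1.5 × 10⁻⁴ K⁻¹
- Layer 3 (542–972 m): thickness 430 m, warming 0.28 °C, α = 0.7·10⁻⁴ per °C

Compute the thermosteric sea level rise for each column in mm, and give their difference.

A: 290 mm; B: 31 mm; difference 260 mm

A 0–270 m: 3.3×10⁻⁴ × 1.3 × 270 = 0.11583 m
A 2.6×10⁻⁴ × 0.29 × 560 = 0.042224 m
A 830–2030 m: 0.57 × 2×10⁻⁴ × 1200 = 0.13680 m
A total: 0.294854 m
B 0–92 m: 2.2×10⁻⁴ × 0.68 × 92 = 0.0137632 m
B Layer 2: 0.13 × 1.5×10⁻⁴ × 450 = 0.008775 m
B Layer 3: 430 × 0.28 × 0.7×10⁻⁴ = 0.008428 m
B total: 0.0309662 m
Difference: 0.294854 − 0.0309662 = 0.2638878 m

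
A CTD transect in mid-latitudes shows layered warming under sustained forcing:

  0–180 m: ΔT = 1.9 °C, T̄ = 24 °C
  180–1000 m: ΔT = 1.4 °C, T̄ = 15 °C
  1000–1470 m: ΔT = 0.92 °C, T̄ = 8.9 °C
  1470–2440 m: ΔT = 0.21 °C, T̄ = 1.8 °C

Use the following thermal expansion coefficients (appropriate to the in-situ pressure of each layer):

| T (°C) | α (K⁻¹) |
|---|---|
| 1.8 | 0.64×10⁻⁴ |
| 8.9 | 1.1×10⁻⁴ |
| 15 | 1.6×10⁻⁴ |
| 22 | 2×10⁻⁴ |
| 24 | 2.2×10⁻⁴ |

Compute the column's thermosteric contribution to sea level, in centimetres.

Δh = 32.0 cm

Layer 1 at 24 °C → α = 2.2×10⁻⁴ K⁻¹
Layer 2 at 15 °C → α = 1.6×10⁻⁴ K⁻¹
Layer 3 at 8.9 °C → α = 1.1×10⁻⁴ K⁻¹
Layer 4 at 1.8 °C → α = 0.64×10⁻⁴ K⁻¹
Layer 1: 180 × 2.2×10⁻⁴ × 1.9 = 0.07524 m
180–1000 m: 1.4 × 820 × 1.6×10⁻⁴ = 0.18368 m
470 × 1.1×10⁻⁴ × 0.92 = 0.047564 m
0.21 × 0.64×10⁻⁴ × 970 = 0.0130368 m
Δh = 0.07524 + 0.18368 + 0.047564 + 0.0130368 = 0.3195208 m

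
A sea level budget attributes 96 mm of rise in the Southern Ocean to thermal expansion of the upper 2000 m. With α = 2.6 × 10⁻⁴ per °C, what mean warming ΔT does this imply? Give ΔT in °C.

0.185 °C

ΔT = Δh/(αH) = 0.096 / (2.6×10⁻⁴ × 2000) ≈ 0.1846 °C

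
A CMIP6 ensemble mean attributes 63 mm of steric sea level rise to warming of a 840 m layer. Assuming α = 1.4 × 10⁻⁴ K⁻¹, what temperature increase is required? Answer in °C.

about 0.536 °C

ΔT = Δh/(αH) = 0.063 / (1.4×10⁻⁴ × 840) ≈ 0.5357 °C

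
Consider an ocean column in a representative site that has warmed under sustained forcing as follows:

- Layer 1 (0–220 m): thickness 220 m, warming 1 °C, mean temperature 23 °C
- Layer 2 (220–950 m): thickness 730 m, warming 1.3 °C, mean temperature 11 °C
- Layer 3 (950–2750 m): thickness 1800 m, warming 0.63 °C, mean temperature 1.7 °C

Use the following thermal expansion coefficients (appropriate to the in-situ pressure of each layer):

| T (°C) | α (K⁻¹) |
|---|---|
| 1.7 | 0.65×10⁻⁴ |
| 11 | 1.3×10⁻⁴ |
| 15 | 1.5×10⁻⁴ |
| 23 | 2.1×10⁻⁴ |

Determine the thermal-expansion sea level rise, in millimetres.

about 240 mm

Layer 1 at 23 °C → α = 2.1×10⁻⁴ K⁻¹
Layer 2 at 11 °C → α = 1.3×10⁻⁴ K⁻¹
Layer 3 at 1.7 °C → α = 0.65×10⁻⁴ K⁻¹
1 × 220 × 2.1×10⁻⁴ = 0.04620 m
1.3×10⁻⁴ × 730 × 1.3 = 0.12337 m
Layer 3: 0.65×10⁻⁴ × 0.63 × 1800 = 0.07371 m
Δh = 0.04620 + 0.12337 + 0.07371 = 0.24328 m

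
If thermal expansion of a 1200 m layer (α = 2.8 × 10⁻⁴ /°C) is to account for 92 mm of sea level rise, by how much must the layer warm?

0.274 K

ΔT = Δh/(αH) = 0.092 / (2.8×10⁻⁴ × 1200) ≈ 0.2738 K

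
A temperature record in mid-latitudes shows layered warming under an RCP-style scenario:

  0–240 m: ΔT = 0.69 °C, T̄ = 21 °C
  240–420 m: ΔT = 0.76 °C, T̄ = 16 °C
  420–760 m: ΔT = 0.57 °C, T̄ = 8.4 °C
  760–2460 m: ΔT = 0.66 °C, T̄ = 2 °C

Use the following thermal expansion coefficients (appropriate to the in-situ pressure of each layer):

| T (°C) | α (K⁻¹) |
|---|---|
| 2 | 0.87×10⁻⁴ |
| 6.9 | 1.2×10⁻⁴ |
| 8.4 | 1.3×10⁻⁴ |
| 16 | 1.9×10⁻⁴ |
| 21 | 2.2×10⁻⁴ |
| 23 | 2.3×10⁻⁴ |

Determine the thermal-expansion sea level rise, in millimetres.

Layer 1 at 21 °C → α = 2.2×10⁻⁴ K⁻¹
Layer 2 at 16 °C → α = 1.9×10⁻⁴ K⁻¹
Layer 3 at 8.4 °C → α = 1.3×10⁻⁴ K⁻¹
Layer 4 at 2 °C → α = 0.87×10⁻⁴ K⁻¹
0–240 m: 2.2×10⁻⁴ × 0.69 × 240 = 0.036432 m
Layer 2: 0.76 × 1.9×10⁻⁴ × 180 = 0.025992 m
0.57 × 340 × 1.3×10⁻⁴ = 0.025194 m
1700 × 0.66 × 0.87×10⁻⁴ = 0.097614 m
Δh = 0.036432 + 0.025992 + 0.025194 + 0.097614 = 0.185232 m

Δh ≈ 185 mm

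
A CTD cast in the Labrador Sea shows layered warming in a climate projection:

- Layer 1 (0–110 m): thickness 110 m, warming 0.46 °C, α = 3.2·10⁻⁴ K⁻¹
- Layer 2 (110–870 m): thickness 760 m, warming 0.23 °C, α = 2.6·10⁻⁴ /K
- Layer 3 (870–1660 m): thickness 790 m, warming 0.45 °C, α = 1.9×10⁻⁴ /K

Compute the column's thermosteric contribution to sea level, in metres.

0.129 m of thermosteric rise

0.46 × 3.2×10⁻⁴ × 110 = 0.016192 m
2.6×10⁻⁴ × 0.23 × 760 = 0.045448 m
0.45 × 790 × 1.9×10⁻⁴ = 0.067545 m
Δh = 0.016192 + 0.045448 + 0.067545 = 0.129185 m ≈ 0.129 m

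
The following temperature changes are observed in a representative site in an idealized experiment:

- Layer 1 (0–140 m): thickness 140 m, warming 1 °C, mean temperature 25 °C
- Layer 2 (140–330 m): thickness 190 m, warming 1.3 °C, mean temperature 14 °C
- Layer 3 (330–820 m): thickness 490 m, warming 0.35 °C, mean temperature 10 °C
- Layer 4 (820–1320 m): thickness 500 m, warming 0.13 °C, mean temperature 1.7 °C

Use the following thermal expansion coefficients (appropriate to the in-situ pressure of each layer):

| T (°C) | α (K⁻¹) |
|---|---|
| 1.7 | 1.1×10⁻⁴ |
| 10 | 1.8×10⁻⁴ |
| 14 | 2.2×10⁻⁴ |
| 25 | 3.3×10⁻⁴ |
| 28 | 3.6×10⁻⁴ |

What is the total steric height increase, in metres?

0.14 m

Layer 1 at 25 °C → α = 3.3×10⁻⁴ K⁻¹
Layer 2 at 14 °C → α = 2.2×10⁻⁴ K⁻¹
Layer 3 at 10 °C → α = 1.8×10⁻⁴ K⁻¹
Layer 4 at 1.7 °C → α = 1.1×10⁻⁴ K⁻¹
1 × 3.3×10⁻⁴ × 140 = 0.04620 m
Layer 2: 2.2×10⁻⁴ × 190 × 1.3 = 0.05434 m
330–820 m: 0.35 × 490 × 1.8×10⁻⁴ = 0.03087 m
1.1×10⁻⁴ × 0.13 × 500 = 0.00715 m
Δh = 0.04620 + 0.05434 + 0.03087 + 0.00715 = 0.13856 m ≈ 0.14 m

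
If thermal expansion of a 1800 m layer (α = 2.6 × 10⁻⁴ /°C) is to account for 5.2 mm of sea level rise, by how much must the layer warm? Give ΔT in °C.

ΔT = Δh/(αH) = 0.0052 / (2.6×10⁻⁴ × 1800) ≈ 0.01111 °C

0.0111 °C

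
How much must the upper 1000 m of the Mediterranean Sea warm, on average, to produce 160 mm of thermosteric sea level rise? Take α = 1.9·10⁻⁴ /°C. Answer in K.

ΔT = Δh/(αH) = 0.16 / (1.9×10⁻⁴ × 1000) ≈ 0.8421 K

0.842 K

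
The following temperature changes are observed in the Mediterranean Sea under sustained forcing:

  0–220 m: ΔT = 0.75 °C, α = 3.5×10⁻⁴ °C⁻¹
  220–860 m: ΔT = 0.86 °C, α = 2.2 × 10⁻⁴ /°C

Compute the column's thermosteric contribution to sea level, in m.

Layer 1: 3.5×10⁻⁴ × 220 × 0.75 = 0.05775 m
Layer 2: 2.2×10⁻⁴ × 640 × 0.86 = 0.121088 m
Δh = 0.05775 + 0.121088 = 0.178838 m

about 0.179 m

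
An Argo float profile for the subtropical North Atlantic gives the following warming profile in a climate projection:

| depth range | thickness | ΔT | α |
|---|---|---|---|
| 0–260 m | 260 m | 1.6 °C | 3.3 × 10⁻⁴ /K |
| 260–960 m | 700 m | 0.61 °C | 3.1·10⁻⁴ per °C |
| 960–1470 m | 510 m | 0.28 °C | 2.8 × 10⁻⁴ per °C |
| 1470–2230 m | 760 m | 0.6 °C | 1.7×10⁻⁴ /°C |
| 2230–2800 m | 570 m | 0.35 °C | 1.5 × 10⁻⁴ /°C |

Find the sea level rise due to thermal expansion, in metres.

0.42 m

0–260 m: 3.3×10⁻⁴ × 260 × 1.6 = 0.13728 m
260–960 m: 0.61 × 3.1×10⁻⁴ × 700 = 0.13237 m
0.28 × 510 × 2.8×10⁻⁴ = 0.039984 m
1470–2230 m: 1.7×10⁻⁴ × 760 × 0.6 = 0.07752 m
1.5×10⁻⁴ × 0.35 × 570 = 0.029925 m
Δh = 0.13728 + 0.13237 + 0.039984 + 0.07752 + 0.029925 = 0.417079 m ≈ 0.42 m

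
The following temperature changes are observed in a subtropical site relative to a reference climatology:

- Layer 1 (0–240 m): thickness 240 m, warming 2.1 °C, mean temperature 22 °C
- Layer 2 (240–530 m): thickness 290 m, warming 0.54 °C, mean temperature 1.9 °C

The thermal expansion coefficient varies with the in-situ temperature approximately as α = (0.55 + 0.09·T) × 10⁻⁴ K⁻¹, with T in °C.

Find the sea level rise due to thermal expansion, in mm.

Layer 1: α = (0.55 + 0.09×22)×10⁻⁴ = 2.53×10⁻⁴ K⁻¹
Layer 2: α = (0.55 + 0.09×1.9)×10⁻⁴ = 0.721×10⁻⁴ K⁻¹
0–240 m: 2.1 × 2.53×10⁻⁴ × 240 = 0.127512 m
0.54 × 290 × 0.721×10⁻⁴ = 0.01129086 m
Δh = 0.127512 + 0.01129086 = 0.13880286 m ≈ 139 mm

Δh ≈ 139 mm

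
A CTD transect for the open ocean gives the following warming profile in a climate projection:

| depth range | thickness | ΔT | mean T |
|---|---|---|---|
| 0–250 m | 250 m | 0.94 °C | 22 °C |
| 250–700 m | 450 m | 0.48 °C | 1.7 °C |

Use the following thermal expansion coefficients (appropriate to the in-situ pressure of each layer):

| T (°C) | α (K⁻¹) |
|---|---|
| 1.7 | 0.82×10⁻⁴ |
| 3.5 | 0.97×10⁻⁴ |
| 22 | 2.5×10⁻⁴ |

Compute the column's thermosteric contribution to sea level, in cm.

Layer 1 at 22 °C → α = 2.5×10⁻⁴ K⁻¹
Layer 2 at 1.7 °C → α = 0.82×10⁻⁴ K⁻¹
Layer 1: 2.5×10⁻⁴ × 0.94 × 250 = 0.05875 m
Layer 2: 450 × 0.82×10⁻⁴ × 0.48 = 0.017712 m
Δh = 0.05875 + 0.017712 = 0.076462 m

about 7.65 cm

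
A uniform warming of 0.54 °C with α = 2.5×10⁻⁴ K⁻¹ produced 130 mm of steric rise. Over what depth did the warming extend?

H ≈ 960 m

H = Δh/(αΔT) = 0.13 / (2.5×10⁻⁴ × 0.54) ≈ 963.0 m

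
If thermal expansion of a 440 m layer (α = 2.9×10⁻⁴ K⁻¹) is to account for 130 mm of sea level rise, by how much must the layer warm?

ΔT = Δh/(αH) = 0.13 / (2.9×10⁻⁴ × 440) ≈ 1.019 K

1.02 K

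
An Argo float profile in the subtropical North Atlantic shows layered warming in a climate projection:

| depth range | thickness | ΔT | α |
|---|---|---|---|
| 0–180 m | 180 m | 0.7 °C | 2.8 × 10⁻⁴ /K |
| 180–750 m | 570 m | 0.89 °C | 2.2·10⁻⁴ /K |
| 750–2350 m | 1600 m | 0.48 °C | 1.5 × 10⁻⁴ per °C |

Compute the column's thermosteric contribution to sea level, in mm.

262 mm of thermosteric rise

0–180 m: 0.7 × 180 × 2.8×10⁻⁴ = 0.03528 m
Layer 2: 2.2×10⁻⁴ × 0.89 × 570 = 0.111606 m
0.48 × 1.5×10⁻⁴ × 1600 = 0.11520 m
Δh = 0.03528 + 0.111606 + 0.11520 = 0.262086 m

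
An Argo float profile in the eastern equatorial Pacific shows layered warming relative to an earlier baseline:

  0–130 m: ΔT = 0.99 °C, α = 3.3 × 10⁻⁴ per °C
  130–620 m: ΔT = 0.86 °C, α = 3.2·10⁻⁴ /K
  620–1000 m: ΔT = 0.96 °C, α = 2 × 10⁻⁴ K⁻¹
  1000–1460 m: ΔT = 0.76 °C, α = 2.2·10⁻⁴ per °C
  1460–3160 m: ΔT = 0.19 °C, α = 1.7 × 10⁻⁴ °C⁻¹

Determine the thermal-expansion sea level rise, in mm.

Layer 1: 130 × 0.99 × 3.3×10⁻⁴ = 0.042471 m
0.86 × 490 × 3.2×10⁻⁴ = 0.134848 m
0.96 × 380 × 2×10⁻⁴ = 0.07296 m
0.76 × 460 × 2.2×10⁻⁴ = 0.076912 m
Layer 5: 1.7×10⁻⁴ × 0.19 × 1700 = 0.05491 m
Δh = 0.042471 + 0.134848 + 0.07296 + 0.076912 + 0.05491 = 0.382101 m ≈ 382 mm

382 mm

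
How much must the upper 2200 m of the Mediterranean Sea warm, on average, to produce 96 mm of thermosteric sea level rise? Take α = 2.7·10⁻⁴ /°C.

0.162 °C

ΔT = Δh/(αH) = 0.096 / (2.7×10⁻⁴ × 2200) ≈ 0.1616 °C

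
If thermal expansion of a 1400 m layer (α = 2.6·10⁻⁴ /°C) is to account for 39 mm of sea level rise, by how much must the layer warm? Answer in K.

ΔT = Δh/(αH) = 0.039 / (2.6×10⁻⁴ × 1400) ≈ 0.1071 K

about 0.107 K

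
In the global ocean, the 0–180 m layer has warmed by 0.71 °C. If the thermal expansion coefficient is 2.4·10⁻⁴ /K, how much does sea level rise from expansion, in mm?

Δh = αΔT·H = 2.4×10⁻⁴ × 0.71 × 180 = 0.030672 m

30.7 mm of thermosteric rise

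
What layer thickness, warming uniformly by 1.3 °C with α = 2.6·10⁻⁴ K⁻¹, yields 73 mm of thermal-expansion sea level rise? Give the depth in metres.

H = Δh/(αΔT) = 0.073 / (2.6×10⁻⁴ × 1.3) ≈ 216.0 m

about 216 m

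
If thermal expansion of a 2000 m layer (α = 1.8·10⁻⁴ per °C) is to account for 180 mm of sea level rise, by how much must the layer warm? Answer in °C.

0.50 °C

ΔT = Δh/(αH) = 0.18 / (1.8×10⁻⁴ × 2000) = 0.5000 °C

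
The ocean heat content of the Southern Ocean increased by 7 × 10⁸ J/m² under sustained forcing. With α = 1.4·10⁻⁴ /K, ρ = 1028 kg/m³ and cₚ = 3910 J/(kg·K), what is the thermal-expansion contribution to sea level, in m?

0.0244 m

Δh = αQ/(ρcₚ) = 1.4×10⁻⁴ × 7×10⁸ / (1028 × 3910) ≈ 0.024381 m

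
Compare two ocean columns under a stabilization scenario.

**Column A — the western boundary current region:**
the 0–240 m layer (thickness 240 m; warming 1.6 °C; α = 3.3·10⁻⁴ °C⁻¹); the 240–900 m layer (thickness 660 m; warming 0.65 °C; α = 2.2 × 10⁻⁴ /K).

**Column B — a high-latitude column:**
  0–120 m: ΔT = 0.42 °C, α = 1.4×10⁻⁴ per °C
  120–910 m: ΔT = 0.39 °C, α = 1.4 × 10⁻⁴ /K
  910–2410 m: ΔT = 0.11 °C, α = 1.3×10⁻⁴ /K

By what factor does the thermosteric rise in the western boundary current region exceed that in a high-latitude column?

a factor of 3.09

A Layer 1: 240 × 3.3×10⁻⁴ × 1.6 = 0.12672 m
A 240–900 m: 2.2×10⁻⁴ × 660 × 0.65 = 0.09438 m
A total: 0.22110 m
B 120 × 0.42 × 1.4×10⁻⁴ = 0.007056 m
B 120–910 m: 0.39 × 790 × 1.4×10⁻⁴ = 0.043134 m
B 910–2410 m: 1500 × 1.3×10⁻⁴ × 0.11 = 0.02145 m
B total: 0.07164 m
Ratio: 0.22110 / 0.07164 ≈ 3.086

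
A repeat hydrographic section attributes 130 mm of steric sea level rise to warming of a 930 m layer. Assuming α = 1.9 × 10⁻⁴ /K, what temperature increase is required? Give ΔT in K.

ΔT = Δh/(αH) = 0.13 / (1.9×10⁻⁴ × 930) ≈ 0.7357 K

0.736 K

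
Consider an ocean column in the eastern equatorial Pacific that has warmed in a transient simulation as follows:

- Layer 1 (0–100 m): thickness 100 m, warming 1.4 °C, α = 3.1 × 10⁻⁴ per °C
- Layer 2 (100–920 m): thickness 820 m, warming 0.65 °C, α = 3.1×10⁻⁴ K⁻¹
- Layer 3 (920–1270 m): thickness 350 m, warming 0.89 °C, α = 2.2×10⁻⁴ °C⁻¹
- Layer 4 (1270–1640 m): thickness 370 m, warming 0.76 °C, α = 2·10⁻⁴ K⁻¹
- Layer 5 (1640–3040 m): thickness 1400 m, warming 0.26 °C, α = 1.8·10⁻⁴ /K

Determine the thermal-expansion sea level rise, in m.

about 0.40 m

Layer 1: 1.4 × 100 × 3.1×10⁻⁴ = 0.04340 m
3.1×10⁻⁴ × 0.65 × 820 = 0.16523 m
920–1270 m: 350 × 0.89 × 2.2×10⁻⁴ = 0.06853 m
Layer 4: 2×10⁻⁴ × 0.76 × 370 = 0.05624 m
Layer 5: 0.26 × 1.8×10⁻⁴ × 1400 = 0.06552 m
Δh = 0.04340 + 0.16523 + 0.06853 + 0.05624 + 0.06552 = 0.39892 m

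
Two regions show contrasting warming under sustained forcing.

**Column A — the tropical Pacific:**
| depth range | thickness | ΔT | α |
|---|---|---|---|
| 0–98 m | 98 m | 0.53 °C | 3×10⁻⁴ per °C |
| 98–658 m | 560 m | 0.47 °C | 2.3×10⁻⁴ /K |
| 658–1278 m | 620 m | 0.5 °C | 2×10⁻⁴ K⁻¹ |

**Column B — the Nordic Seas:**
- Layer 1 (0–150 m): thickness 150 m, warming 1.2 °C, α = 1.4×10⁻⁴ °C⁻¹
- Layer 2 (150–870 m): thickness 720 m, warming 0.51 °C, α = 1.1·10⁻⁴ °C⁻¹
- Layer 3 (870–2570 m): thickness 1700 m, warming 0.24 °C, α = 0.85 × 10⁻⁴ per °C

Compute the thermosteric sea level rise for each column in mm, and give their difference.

A 0.53 × 3×10⁻⁴ × 98 = 0.015582 m
A 0.47 × 2.3×10⁻⁴ × 560 = 0.060536 m
A 658–1278 m: 0.5 × 2×10⁻⁴ × 620 = 0.06200 m
A total: 0.138118 m
B 150 × 1.2 × 1.4×10⁻⁴ = 0.02520 m
B Layer 2: 0.51 × 720 × 1.1×10⁻⁴ = 0.040392 m
B Layer 3: 1700 × 0.24 × 0.85×10⁻⁴ = 0.03468 m
B total: 0.100272 m
Difference: 0.138118 − 0.100272 = 0.037846 m

Δh_A ≈ 140 mm, Δh_B ≈ 100 mm; difference ≈ 38 mm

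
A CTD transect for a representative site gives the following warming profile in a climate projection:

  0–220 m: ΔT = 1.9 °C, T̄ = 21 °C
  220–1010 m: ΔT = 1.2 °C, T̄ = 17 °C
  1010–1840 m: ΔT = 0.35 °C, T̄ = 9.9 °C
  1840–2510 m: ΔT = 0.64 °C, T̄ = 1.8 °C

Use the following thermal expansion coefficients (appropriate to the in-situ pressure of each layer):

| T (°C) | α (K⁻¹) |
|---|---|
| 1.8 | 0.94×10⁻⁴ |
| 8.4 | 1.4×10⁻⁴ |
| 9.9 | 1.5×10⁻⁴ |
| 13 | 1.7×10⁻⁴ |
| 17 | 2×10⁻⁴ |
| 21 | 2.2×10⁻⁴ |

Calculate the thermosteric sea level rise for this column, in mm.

Δh ≈ 365 mm

Layer 1 at 21 °C → α = 2.2×10⁻⁴ K⁻¹
Layer 2 at 17 °C → α = 2×10⁻⁴ K⁻¹
Layer 3 at 9.9 °C → α = 1.5×10⁻⁴ K⁻¹
Layer 4 at 1.8 °C → α = 0.94×10⁻⁴ K⁻¹
Layer 1: 2.2×10⁻⁴ × 1.9 × 220 = 0.09196 m
1.2 × 2×10⁻⁴ × 790 = 0.18960 m
1010–1840 m: 1.5×10⁻⁴ × 0.35 × 830 = 0.043575 m
1840–2510 m: 0.94×10⁻⁴ × 0.64 × 670 = 0.0403072 m
Δh = 0.09196 + 0.18960 + 0.043575 + 0.0403072 = 0.3654422 m ≈ 365 mm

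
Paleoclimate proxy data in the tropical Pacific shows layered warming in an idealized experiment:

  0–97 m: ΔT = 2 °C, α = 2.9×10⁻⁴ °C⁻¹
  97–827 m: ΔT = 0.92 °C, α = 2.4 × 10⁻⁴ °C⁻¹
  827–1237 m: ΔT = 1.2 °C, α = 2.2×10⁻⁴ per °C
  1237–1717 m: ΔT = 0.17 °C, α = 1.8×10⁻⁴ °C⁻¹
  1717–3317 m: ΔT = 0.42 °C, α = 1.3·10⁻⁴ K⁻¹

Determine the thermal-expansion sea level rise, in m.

Layer 1: 2 × 2.9×10⁻⁴ × 97 = 0.05626 m
Layer 2: 2.4×10⁻⁴ × 0.92 × 730 = 0.161184 m
410 × 1.2 × 2.2×10⁻⁴ = 0.10824 m
1237–1717 m: 480 × 0.17 × 1.8×10⁻⁴ = 0.014688 m
Layer 5: 0.42 × 1600 × 1.3×10⁻⁴ = 0.08736 m
Δh = 0.05626 + 0.161184 + 0.10824 + 0.014688 + 0.08736 = 0.427732 m ≈ 0.428 m

0.428 m of thermosteric rise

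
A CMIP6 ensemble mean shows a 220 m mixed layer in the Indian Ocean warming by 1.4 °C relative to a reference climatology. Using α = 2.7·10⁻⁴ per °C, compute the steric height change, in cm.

8.32 cm

Δh = αΔT·H = 2.7×10⁻⁴ × 1.4 × 220 = 0.08316 m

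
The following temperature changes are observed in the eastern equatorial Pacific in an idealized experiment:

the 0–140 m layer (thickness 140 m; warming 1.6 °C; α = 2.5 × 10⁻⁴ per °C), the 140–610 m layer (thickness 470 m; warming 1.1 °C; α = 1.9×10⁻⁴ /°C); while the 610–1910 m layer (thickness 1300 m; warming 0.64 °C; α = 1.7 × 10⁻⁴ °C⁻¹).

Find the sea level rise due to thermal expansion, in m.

0–140 m: 2.5×10⁻⁴ × 1.6 × 140 = 0.05600 m
140–610 m: 470 × 1.9×10⁻⁴ × 1.1 = 0.09823 m
Layer 3: 1300 × 1.7×10⁻⁴ × 0.64 = 0.14144 m
Δh = 0.05600 + 0.09823 + 0.14144 = 0.29567 m

Δh ≈ 0.296 m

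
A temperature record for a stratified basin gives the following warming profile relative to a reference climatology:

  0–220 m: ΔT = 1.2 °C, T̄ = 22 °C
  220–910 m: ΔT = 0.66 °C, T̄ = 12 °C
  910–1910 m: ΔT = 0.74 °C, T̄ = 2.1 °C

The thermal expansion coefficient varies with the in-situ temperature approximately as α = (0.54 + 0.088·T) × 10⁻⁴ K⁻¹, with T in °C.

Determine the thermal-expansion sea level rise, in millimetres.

about 192 mm

Layer 1: α = (0.54 + 0.088×22)×10⁻⁴ = 2.476×10⁻⁴ K⁻¹
Layer 2: α = (0.54 + 0.088×12)×10⁻⁴ = 1.596×10⁻⁴ K⁻¹
Layer 3: α = (0.54 + 0.088×2.1)×10⁻⁴ = 0.7248×10⁻⁴ K⁻¹
0–220 m: 220 × 2.476×10⁻⁴ × 1.2 = 0.0653664 m
Layer 2: 0.66 × 1.596×10⁻⁴ × 690 = 0.07268184 m
0.74 × 1000 × 0.7248×10⁻⁴ = 0.0536352 m
Δh = 0.0653664 + 0.07268184 + 0.0536352 = 0.19168344 m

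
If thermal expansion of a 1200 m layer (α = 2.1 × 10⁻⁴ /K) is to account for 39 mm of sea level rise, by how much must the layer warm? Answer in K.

about 0.155 K

ΔT = Δh/(αH) = 0.039 / (2.1×10⁻⁴ × 1200) ≈ 0.1548 K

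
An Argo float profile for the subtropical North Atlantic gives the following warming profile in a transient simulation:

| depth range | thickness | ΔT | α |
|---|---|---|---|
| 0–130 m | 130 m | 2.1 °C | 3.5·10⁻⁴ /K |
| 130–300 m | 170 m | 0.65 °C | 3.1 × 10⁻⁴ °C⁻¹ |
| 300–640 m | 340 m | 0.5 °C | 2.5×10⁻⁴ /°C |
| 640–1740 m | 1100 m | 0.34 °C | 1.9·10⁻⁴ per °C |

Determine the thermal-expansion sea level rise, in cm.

0–130 m: 130 × 3.5×10⁻⁴ × 2.1 = 0.09555 m
170 × 0.65 × 3.1×10⁻⁴ = 0.034255 m
Layer 3: 2.5×10⁻⁴ × 0.5 × 340 = 0.04250 m
640–1740 m: 0.34 × 1.9×10⁻⁴ × 1100 = 0.07106 m
Δh = 0.09555 + 0.034255 + 0.04250 + 0.07106 = 0.243365 m ≈ 24.3 cm

Δh ≈ 24.3 cm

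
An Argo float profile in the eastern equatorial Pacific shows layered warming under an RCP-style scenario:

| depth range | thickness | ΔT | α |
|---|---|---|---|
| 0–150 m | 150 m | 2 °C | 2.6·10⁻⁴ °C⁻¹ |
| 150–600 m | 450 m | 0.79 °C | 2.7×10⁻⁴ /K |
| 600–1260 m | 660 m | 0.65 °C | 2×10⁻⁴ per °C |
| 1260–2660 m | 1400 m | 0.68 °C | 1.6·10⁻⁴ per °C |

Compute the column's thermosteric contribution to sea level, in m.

0–150 m: 2.6×10⁻⁴ × 150 × 2 = 0.07800 m
150–600 m: 450 × 2.7×10⁻⁴ × 0.79 = 0.095985 m
Layer 3: 2×10⁻⁴ × 0.65 × 660 = 0.08580 m
1260–2660 m: 1.6×10⁻⁴ × 1400 × 0.68 = 0.15232 m
Δh = 0.07800 + 0.095985 + 0.08580 + 0.15232 = 0.412105 m

0.41 m of thermosteric rise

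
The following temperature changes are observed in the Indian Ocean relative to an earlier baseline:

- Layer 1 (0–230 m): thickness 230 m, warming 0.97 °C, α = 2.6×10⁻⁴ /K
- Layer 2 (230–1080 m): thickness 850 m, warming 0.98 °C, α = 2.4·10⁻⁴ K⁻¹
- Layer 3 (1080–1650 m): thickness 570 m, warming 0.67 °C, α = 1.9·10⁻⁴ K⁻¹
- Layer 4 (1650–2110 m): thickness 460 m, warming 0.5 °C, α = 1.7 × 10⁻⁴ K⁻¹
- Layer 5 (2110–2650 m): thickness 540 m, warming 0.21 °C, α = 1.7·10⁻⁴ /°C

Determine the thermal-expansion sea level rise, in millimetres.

389 mm

0–230 m: 230 × 2.6×10⁻⁴ × 0.97 = 0.058006 m
230–1080 m: 2.4×10⁻⁴ × 0.98 × 850 = 0.19992 m
1.9×10⁻⁴ × 570 × 0.67 = 0.072561 m
Layer 4: 1.7×10⁻⁴ × 0.5 × 460 = 0.03910 m
Layer 5: 1.7×10⁻⁴ × 0.21 × 540 = 0.019278 m
Δh = 0.058006 + 0.19992 + 0.072561 + 0.03910 + 0.019278 = 0.388865 m ≈ 389 mm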